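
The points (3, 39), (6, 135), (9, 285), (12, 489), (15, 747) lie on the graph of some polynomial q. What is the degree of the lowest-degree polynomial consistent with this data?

2

Forward differences of the values at s = 3, 6, 9, 12, 15:
  q  : 39  135  285  489  747
  Δ  : 96  150  204  258
  Δ^2: 54  54  54
  Δ^3: 0  0
  Δ^4: 0
The second differences are constant (54) and nonzero, while all higher differences vanish, so the minimal degree is 2.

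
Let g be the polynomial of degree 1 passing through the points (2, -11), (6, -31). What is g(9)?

-46

Using the Lagrange interpolation formula with nodes 2, 6:
  L_0(u) = (u - 6) / -4
  L_1(u) = (u - 2) / 4
Then g(u) = -11·L_0(u) - 31·L_1(u).
Expanding and collecting terms gives g(u) = -5u - 1.
Evaluating at u = 9: g(9) = -46.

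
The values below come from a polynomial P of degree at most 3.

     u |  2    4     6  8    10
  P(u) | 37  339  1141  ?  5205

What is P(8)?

2683

On equispaced nodes a degree-3 polynomial has vanishing fourth forward difference, so
  P(2) - 4·P(4) + 6·P(6) - 4·P(8) + P(10) = 0.
Substituting the known values and solving for P(8):
  -4·P(8) = -10732
  P(8) = 2683.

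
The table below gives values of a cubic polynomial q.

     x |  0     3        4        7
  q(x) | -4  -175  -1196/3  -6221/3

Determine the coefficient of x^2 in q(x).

1/3

Write q(x) = ax^3 + bx^2 + cx + d. Substituting each data point gives a linear system:
  d = -4
  27a + 9b + 3c + d = -175
  64a + 16b + 4c + d = -1196/3
  343a + 49b + 7c + d = -6221/3
Solving the system yields a = -6, b = 1/3, c = -4, d = -4.
So q(x) = -6x^3 + (1/3)x^2 - 4x - 4.
The coefficient of x^2 is 1/3.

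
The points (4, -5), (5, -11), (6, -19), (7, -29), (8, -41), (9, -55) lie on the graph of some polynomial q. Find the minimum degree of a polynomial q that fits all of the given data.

Forward differences of the values at s = 4, 5, 6, 7, 8, 9:
  q  : -5  -11  -19  -29  -41  -55
  Δ  : -6  -8  -10  -12  -14
  Δ^2: -2  -2  -2  -2
  Δ^3: 0  0  0
  Δ^4: 0  0
  Δ^5: 0
The second differences are constant (-2) and nonzero, while all higher differences vanish, so the minimal degree is 2.

2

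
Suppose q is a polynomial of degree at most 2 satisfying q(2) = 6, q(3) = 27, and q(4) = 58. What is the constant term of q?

Write q(u) = au^2 + bu + c. Substituting each data point gives a linear system:
  4a + 2b + c = 6
  9a + 3b + c = 27
  16a + 4b + c = 58
Solving the system yields a = 5, b = -4, c = -6.
So q(u) = 5u^2 - 4u - 6.
The constant term is -6.

-6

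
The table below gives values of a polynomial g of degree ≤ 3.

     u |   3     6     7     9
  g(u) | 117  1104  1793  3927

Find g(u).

Write g(u) = au^3 + bu^2 + cu + d. Substituting each data point gives a linear system:
  27a + 9b + 3c + d = 117
  216a + 36b + 6c + d = 1104
  343a + 49b + 7c + d = 1793
  729a + 81b + 9c + d = 3927
Solving the system yields a = 6, b = -6, c = 5, d = -6.
So g(u) = 6u³ - 6u² + 5u - 6.
Check: g(9) = 3927. ✓

g(u) = 6u^3 - 6u^2 + 5u - 6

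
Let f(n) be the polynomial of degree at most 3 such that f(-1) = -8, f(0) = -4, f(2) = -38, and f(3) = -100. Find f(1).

-10

Write f(n) = an^3 + bn^2 + cn + d. Substituting each data point gives a linear system:
  -a + b - c + d = -8
  d = -4
  8a + 4b + 2c + d = -38
  27a + 9b + 3c + d = -100
Solving the system yields a = -2, b = -5, c = 1, d = -4.
So f(n) = -2n^3 - 5n^2 + n - 4.
Then f(1) = -10.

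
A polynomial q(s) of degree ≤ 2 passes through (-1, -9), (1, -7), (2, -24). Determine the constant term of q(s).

-2

Write q(s) = as^2 + bs + c. Substituting each data point gives a linear system:
  a - b + c = -9
  a + b + c = -7
  4a + 2b + c = -24
Solving the system yields a = -6, b = 1, c = -2.
So q(s) = -6s² + s - 2.
The constant term is -2.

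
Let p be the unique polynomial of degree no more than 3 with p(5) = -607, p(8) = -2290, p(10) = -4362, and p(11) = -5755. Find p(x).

p(x) = -4x^3 - 3x^2 - 6x - 2

Write p(x) = ax^3 + bx^2 + cx + d. Substituting each data point gives a linear system:
  125a + 25b + 5c + d = -607
  512a + 64b + 8c + d = -2290
  1000a + 100b + 10c + d = -4362
  1331a + 121b + 11c + d = -5755
Solving the system yields a = -4, b = -3, c = -6, d = -2.
So p(x) = -4x^3 - 3x^2 - 6x - 2.
Check: p(11) = -5755. ✓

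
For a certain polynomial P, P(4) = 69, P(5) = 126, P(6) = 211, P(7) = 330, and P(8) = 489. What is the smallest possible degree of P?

Forward differences of the values at x = 4, 5, 6, 7, 8:
  P  : 69  126  211  330  489
  Δ  : 57  85  119  159
  Δ^2: 28  34  40
  Δ^3: 6  6
  Δ^4: 0
The third differences are constant (6) and nonzero, while all higher differences vanish, so the minimal degree is 3.

3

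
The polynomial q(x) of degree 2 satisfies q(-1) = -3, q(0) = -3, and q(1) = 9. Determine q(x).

q(x) = 6x^2 + 6x - 3

Using the Lagrange interpolation formula with nodes -1, 0, 1:
  L_0(x) = x(x - 1) / 2
  L_1(x) = (x + 1)(x - 1) / -1
  L_2(x) = (x + 1)x / 2
Then q(x) = -3·L_0(x) - 3·L_1(x) + 9·L_2(x).
Expanding and collecting terms gives q(x) = 6x² + 6x - 3.
Check: q(1) = 9. ✓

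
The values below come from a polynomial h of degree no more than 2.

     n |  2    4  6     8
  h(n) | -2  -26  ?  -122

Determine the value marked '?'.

The 3 known points determine the degree-2 polynomial uniquely.
Write h(n) = an^2 + bn + c. Substituting each data point gives a linear system:
  4a + 2b + c = -2
  16a + 4b + c = -26
  64a + 8b + c = -122
Solving the system yields a = -2, b = 0, c = 6.
So h(n) = -2n^2 + 6.
Then h(6) = -66.

-66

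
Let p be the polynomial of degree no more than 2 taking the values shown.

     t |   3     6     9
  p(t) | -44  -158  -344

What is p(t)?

Write p(t) = at^2 + bt + c. Substituting each data point gives a linear system:
  9a + 3b + c = -44
  36a + 6b + c = -158
  81a + 9b + c = -344
Solving the system yields a = -4, b = -2, c = -2.
So p(t) = -4t^2 - 2t - 2.
Check: p(6) = -158. ✓

p(t) = -4t^2 - 2t - 2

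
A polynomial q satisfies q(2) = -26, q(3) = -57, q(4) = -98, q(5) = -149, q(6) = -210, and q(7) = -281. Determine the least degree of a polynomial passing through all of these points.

Forward differences of the values at s = 2, 3, 4, 5, 6, 7:
  q  : -26  -57  -98  -149  -210  -281
  Δ  : -31  -41  -51  -61  -71
  Δ^2: -10  -10  -10  -10
  Δ^3: 0  0  0
  Δ^4: 0  0
  Δ^5: 0
The second differences are constant (-10) and nonzero, while all higher differences vanish, so the minimal degree is 2.

2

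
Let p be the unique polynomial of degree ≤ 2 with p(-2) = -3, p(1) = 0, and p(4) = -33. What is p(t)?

Write p(t) = at^2 + bt + c. Substituting each data point gives a linear system:
  4a - 2b + c = -3
  a + b + c = 0
  16a + 4b + c = -33
Solving the system yields a = -2, b = -1, c = 3.
So p(t) = -2t^2 - t + 3.
Check: p(1) = 0. ✓

p(t) = -2t^2 - t + 3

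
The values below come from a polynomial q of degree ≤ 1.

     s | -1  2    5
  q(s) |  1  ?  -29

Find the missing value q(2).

On equispaced nodes a degree-1 polynomial has vanishing second forward difference, so
  q(-1) - 2·q(2) + q(5) = 0.
Substituting the known values and solving for q(2):
  -2·q(2) = 28
  q(2) = -14.

-14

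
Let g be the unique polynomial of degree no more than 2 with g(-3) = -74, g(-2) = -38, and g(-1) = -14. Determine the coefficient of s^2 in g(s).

-6

Write g(s) = as^2 + bs + c. Substituting each data point gives a linear system:
  9a - 3b + c = -74
  4a - 2b + c = -38
  a - b + c = -14
Solving the system yields a = -6, b = 6, c = -2.
So g(s) = -6s^2 + 6s - 2.
The leading coefficient is -6.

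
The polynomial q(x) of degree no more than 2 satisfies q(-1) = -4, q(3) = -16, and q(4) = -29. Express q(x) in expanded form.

Write q(x) = ax^2 + bx + c. Substituting each data point gives a linear system:
  a - b + c = -4
  9a + 3b + c = -16
  16a + 4b + c = -29
Solving the system yields a = -2, b = 1, c = -1.
So q(x) = -2x^2 + x - 1.
Check: q(-1) = -4. ✓

q(x) = -2x^2 + x - 1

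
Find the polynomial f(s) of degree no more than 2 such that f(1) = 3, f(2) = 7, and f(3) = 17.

f(s) = 3s^2 - 5s + 5

Using the Lagrange interpolation formula with nodes 1, 2, 3:
  L_0(s) = (s - 2)(s - 3) / 2
  L_1(s) = (s - 1)(s - 3) / -1
  L_2(s) = (s - 1)(s - 2) / 2
Then f(s) = 3·L_0(s) + 7·L_1(s) + 17·L_2(s).
Expanding and collecting terms gives f(s) = 3s^2 - 5s + 5.
Check: f(3) = 17. ✓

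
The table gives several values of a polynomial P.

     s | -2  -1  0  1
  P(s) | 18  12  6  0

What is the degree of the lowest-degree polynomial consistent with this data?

1

Forward differences of the values at s = -2, -1, 0, 1:
  P  : 18  12  6  0
  Δ  : -6  -6  -6
  Δ^2: 0  0
  Δ^3: 0
The first differences are constant (-6) and nonzero, while all higher differences vanish, so the minimal degree is 1.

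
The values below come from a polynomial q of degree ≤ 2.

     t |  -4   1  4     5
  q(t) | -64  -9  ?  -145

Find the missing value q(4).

The 3 known points determine the degree-2 polynomial uniquely.
Write q(t) = at^2 + bt + c. Substituting each data point gives a linear system:
  16a - 4b + c = -64
  a + b + c = -9
  25a + 5b + c = -145
Solving the system yields a = -5, b = -4, c = 0.
So q(t) = -5t^2 - 4t.
Then q(4) = -96.

-96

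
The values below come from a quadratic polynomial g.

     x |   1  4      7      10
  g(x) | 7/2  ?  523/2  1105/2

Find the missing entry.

157/2

The 3 known points determine the degree-2 polynomial uniquely.
Write g(x) = ax^2 + bx + c. Substituting each data point gives a linear system:
  a + b + c = 7/2
  49a + 7b + c = 523/2
  100a + 10b + c = 1105/2
Solving the system yields a = 6, b = -5, c = 5/2.
So g(x) = 6x² - 5x + 5/2.
Then g(4) = 157/2.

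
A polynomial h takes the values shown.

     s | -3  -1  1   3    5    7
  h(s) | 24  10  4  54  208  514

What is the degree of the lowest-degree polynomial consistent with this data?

Forward differences of the values at s = -3, -1, 1, 3, 5, 7:
  h  : 24  10  4  54  208  514
  Δ  : -14  -6  50  154  306
  Δ^2: 8  56  104  152
  Δ^3: 48  48  48
  Δ^4: 0  0
  Δ^5: 0
The third differences are constant (48) and nonzero, while all higher differences vanish, so the minimal degree is 3.

3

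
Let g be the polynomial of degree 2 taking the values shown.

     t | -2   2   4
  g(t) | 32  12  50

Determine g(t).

g(t) = 4t^2 - 5t + 6

Write g(t) = at^2 + bt + c. Substituting each data point gives a linear system:
  4a - 2b + c = 32
  4a + 2b + c = 12
  16a + 4b + c = 50
Solving the system yields a = 4, b = -5, c = 6.
So g(t) = 4t² - 5t + 6.
Check: g(2) = 12. ✓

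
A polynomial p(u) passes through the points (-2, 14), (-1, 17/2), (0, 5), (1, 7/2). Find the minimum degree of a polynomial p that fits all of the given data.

Forward differences of the values at u = -2, -1, 0, 1:
  p  : 14  17/2  5  7/2
  Δ  : -11/2  -7/2  -3/2
  Δ^2: 2  2
  Δ^3: 0
The second differences are constant (2) and nonzero, while all higher differences vanish, so the minimal degree is 2.

2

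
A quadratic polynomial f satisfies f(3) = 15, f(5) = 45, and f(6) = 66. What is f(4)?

28

Using the Lagrange interpolation formula with nodes 3, 5, 6:
  L_0(x) = (x - 5)(x - 6) / 6
  L_1(x) = (x - 3)(x - 6) / -2
  L_2(x) = (x - 3)(x - 5) / 3
Then f(x) = 15·L_0(x) + 45·L_1(x) + 66·L_2(x).
Expanding and collecting terms gives f(x) = 2x² - x.
Evaluating at x = 4: f(4) = 28.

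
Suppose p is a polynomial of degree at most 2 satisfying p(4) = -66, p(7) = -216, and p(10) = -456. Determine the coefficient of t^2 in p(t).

Write p(t) = at^2 + bt + c. Substituting each data point gives a linear system:
  16a + 4b + c = -66
  49a + 7b + c = -216
  100a + 10b + c = -456
Solving the system yields a = -5, b = 5, c = -6.
So p(t) = -5t^2 + 5t - 6.
The leading coefficient is -5.

-5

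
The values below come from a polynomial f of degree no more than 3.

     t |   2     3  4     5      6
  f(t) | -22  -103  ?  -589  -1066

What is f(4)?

The 4 known points determine the degree-3 polynomial uniquely.
Write f(t) = at^3 + bt^2 + ct + d. Substituting each data point gives a linear system:
  8a + 4b + 2c + d = -22
  27a + 9b + 3c + d = -103
  125a + 25b + 5c + d = -589
  216a + 36b + 6c + d = -1066
Solving the system yields a = -6, b = 6, c = 3, d = -4.
So f(t) = -6t^3 + 6t^2 + 3t - 4.
Then f(4) = -280.

-280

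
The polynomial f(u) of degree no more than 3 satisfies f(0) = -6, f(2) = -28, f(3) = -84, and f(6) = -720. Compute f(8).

-1774

Using the Lagrange interpolation formula with nodes 0, 2, 3, 6:
  L_0(u) = (u - 2)(u - 3)(u - 6) / -36
  L_1(u) = u(u - 3)(u - 6) / 8
  L_2(u) = u(u - 2)(u - 6) / -9
  L_3(u) = u(u - 2)(u - 3) / 72
Then f(u) = -6·L_0(u) - 28·L_1(u) - 84·L_2(u) - 720·L_3(u).
Expanding and collecting terms gives f(u) = -4u³ + 5u² - 5u - 6.
Evaluating at u = 8: f(8) = -1774.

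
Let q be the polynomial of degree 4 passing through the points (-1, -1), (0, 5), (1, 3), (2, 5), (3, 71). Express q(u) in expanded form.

Using the Lagrange interpolation formula with nodes -1, 0, 1, 2, 3:
  L_0(u) = u(u - 1)(u - 2)(u - 3) / 24
  L_1(u) = (u + 1)(u - 1)(u - 2)(u - 3) / -6
  L_2(u) = (u + 1)u(u - 2)(u - 3) / 4
  L_3(u) = (u + 1)u(u - 1)(u - 3) / -6
  L_4(u) = (u + 1)u(u - 1)(u - 2) / 24
Then q(u) = -1·L_0(u) + 5·L_1(u) + 3·L_2(u) + 5·L_3(u) + 71·L_4(u).
Expanding and collecting terms gives q(u) = 2u^4 - 2u^3 - 6u^2 + 4u + 5.
Check: q(1) = 3. ✓

q(u) = 2u^4 - 2u^3 - 6u^2 + 4u + 5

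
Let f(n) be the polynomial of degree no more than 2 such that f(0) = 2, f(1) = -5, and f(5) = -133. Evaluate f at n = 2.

Using the Lagrange interpolation formula with nodes 0, 1, 5:
  L_0(n) = (n - 1)(n - 5) / 5
  L_1(n) = n(n - 5) / -4
  L_2(n) = n(n - 1) / 20
Then f(n) = 2·L_0(n) - 5·L_1(n) - 133·L_2(n).
Expanding and collecting terms gives f(n) = -5n^2 - 2n + 2.
Evaluating at n = 2: f(2) = -22.

-22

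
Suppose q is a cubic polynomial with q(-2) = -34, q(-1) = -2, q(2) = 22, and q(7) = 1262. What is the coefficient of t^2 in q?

-2

Write q(t) = at^3 + bt^2 + ct + d. Substituting each data point gives a linear system:
  -8a + 4b - 2c + d = -34
  -a + b - c + d = -2
  8a + 4b + 2c + d = 22
  343a + 49b + 7c + d = 1262
Solving the system yields a = 4, b = -2, c = -2, d = 2.
So q(t) = 4t^3 - 2t^2 - 2t + 2.
The coefficient of t^2 is -2.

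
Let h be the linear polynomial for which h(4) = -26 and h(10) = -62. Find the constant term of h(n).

Write h(n) = an + b. Substituting each data point gives a linear system:
  4a + b = -26
  10a + b = -62
Solving the system yields a = -6, b = -2.
So h(n) = -6n - 2.
The constant term is -2.

-2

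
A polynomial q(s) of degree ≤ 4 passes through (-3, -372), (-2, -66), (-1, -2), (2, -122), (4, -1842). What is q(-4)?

Write q(s) = as^4 + bs^3 + cs^2 + ds + e. Substituting each data point gives a linear system:
  81a - 27b + 9c - 3d + e = -372
  16a - 8b + 4c - 2d + e = -66
  a - b + c - d + e = -2
  16a + 8b + 4c + 2d + e = -122
  256a + 64b + 16c + 4d + e = -1842
Solving the system yields a = -6, b = -5, c = -1, d = 6, e = 6.
So q(s) = -6s⁴ - 5s³ - s² + 6s + 6.
Then q(-4) = -1250.

-1250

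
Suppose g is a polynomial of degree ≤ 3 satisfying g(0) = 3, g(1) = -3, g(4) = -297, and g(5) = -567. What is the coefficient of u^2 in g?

Write g(u) = au^3 + bu^2 + cu + d. Substituting each data point gives a linear system:
  d = 3
  a + b + c + d = -3
  64a + 16b + 4c + d = -297
  125a + 25b + 5c + d = -567
Solving the system yields a = -4, b = -3, c = 1, d = 3.
So g(u) = -4u^3 - 3u^2 + u + 3.
The coefficient of u^2 is -3.

-3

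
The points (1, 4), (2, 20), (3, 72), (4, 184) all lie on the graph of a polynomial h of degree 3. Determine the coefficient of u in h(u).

6

Write h(u) = au^3 + bu^2 + cu + d. Substituting each data point gives a linear system:
  a + b + c + d = 4
  8a + 4b + 2c + d = 20
  27a + 9b + 3c + d = 72
  64a + 16b + 4c + d = 184
Solving the system yields a = 4, b = -6, c = 6, d = 0.
So h(u) = 4u^3 - 6u^2 + 6u.
The coefficient of u is 6.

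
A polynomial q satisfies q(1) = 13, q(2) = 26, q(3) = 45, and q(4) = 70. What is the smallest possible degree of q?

2

Forward differences of the values at n = 1, 2, 3, 4:
  q  : 13  26  45  70
  Δ  : 13  19  25
  Δ^2: 6  6
  Δ^3: 0
The second differences are constant (6) and nonzero, while all higher differences vanish, so the minimal degree is 2.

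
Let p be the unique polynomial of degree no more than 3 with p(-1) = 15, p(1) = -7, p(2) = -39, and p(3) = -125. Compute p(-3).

Write p(n) = an^3 + bn^2 + cn + d. Substituting each data point gives a linear system:
  -a + b - c + d = 15
  a + b + c + d = -7
  8a + 4b + 2c + d = -39
  27a + 9b + 3c + d = -125
Solving the system yields a = -5, b = 3, c = -6, d = 1.
So p(n) = -5n^3 + 3n^2 - 6n + 1.
Then p(-3) = 181.

181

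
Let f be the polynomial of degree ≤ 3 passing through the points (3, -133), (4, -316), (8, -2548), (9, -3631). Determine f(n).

Write f(n) = an^3 + bn^2 + cn + d. Substituting each data point gives a linear system:
  27a + 9b + 3c + d = -133
  64a + 16b + 4c + d = -316
  512a + 64b + 8c + d = -2548
  729a + 81b + 9c + d = -3631
Solving the system yields a = -5, b = 0, c = 2, d = -4.
So f(n) = -5n^3 + 2n - 4.
Check: f(9) = -3631. ✓

f(n) = -5n^3 + 2n - 4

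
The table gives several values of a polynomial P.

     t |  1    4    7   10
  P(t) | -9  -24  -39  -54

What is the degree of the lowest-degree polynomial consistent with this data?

1

Forward differences of the values at t = 1, 4, 7, 10:
  P  : -9  -24  -39  -54
  Δ  : -15  -15  -15
  Δ^2: 0  0
  Δ^3: 0
The first differences are constant (-15) and nonzero, while all higher differences vanish, so the minimal degree is 1.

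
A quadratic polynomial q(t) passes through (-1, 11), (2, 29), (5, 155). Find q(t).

Write q(t) = at^2 + bt + c. Substituting each data point gives a linear system:
  a - b + c = 11
  4a + 2b + c = 29
  25a + 5b + c = 155
Solving the system yields a = 6, b = 0, c = 5.
So q(t) = 6t^2 + 5.
Check: q(5) = 155. ✓

q(t) = 6t^2 + 5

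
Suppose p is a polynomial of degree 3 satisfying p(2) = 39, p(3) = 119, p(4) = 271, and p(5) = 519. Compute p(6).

887

Write p(x) = ax^3 + bx^2 + cx + d. Substituting each data point gives a linear system:
  8a + 4b + 2c + d = 39
  27a + 9b + 3c + d = 119
  64a + 16b + 4c + d = 271
  125a + 25b + 5c + d = 519
Solving the system yields a = 4, b = 0, c = 4, d = -1.
So p(x) = 4x^3 + 4x - 1.
Then p(6) = 887.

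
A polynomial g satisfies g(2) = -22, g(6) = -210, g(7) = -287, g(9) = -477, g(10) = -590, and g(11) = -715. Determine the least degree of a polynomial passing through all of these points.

2

Divided differences on the nodes 2, 6, 7, 9, 10, 11:
  order 0: -22  -210  -287  -477  -590  -715
  order 1: -47  -77  -95  -113  -125
  order 2: -6  -6  -6  -6
  order 3: 0  0  0
  order 4: 0  0
  order 5: 0
The order-2 divided differences are all -6 (nonzero) and every higher order vanishes, so the data lies on a polynomial of degree exactly 2.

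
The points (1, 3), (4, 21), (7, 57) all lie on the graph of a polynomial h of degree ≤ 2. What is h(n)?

h(n) = n^2 + n + 1

Write h(n) = an^2 + bn + c. Substituting each data point gives a linear system:
  a + b + c = 3
  16a + 4b + c = 21
  49a + 7b + c = 57
Solving the system yields a = 1, b = 1, c = 1.
So h(n) = n² + n + 1.
Check: h(1) = 3. ✓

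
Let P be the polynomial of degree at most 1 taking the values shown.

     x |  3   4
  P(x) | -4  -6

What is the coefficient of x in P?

-2

Write P(x) = ax + b. Substituting each data point gives a linear system:
  3a + b = -4
  4a + b = -6
Solving the system yields a = -2, b = 2.
So P(x) = -2x + 2.
The leading coefficient is -2.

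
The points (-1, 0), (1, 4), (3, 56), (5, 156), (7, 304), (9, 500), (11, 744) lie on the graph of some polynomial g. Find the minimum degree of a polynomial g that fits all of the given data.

2

Forward differences of the values at x = -1, 1, 3, 5, 7, 9, 11:
  g  : 0  4  56  156  304  500  744
  Δ  : 4  52  100  148  196  244
  Δ^2: 48  48  48  48  48
  Δ^3: 0  0  0  0
  Δ^4: 0  0  0
  Δ^5: 0  0
  Δ^6: 0
The second differences are constant (48) and nonzero, while all higher differences vanish, so the minimal degree is 2.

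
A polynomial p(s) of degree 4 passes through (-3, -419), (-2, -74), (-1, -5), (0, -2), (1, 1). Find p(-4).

-1394

Forward differences of the values at s = -3, -2, -1, 0, 1:
  p  : -419  -74  -5  -2  1
  Δ  : 345  69  3  3
  Δ^2: -276  -66  0
  Δ^3: 210  66
  Δ^4: -144
The fourth differences are constant, confirming degree 4.
Interpolating (Newton forward form) and evaluating at s = -4 gives p(-4) = -1394.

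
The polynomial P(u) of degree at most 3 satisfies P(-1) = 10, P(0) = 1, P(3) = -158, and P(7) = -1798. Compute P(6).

-1145

Using the Lagrange interpolation formula with nodes -1, 0, 3, 7:
  L_0(u) = u(u - 3)(u - 7) / -32
  L_1(u) = (u + 1)(u - 3)(u - 7) / 21
  L_2(u) = (u + 1)u(u - 7) / -48
  L_3(u) = (u + 1)u(u - 3) / 224
Then P(u) = 10·L_0(u) + 1·L_1(u) - 158·L_2(u) - 1798·L_3(u).
Expanding and collecting terms gives P(u) = -5u^3 - u^2 - 5u + 1.
Evaluating at u = 6: P(6) = -1145.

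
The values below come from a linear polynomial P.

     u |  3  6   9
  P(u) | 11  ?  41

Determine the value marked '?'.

The 2 known points determine the degree-1 polynomial uniquely.
Write P(u) = au + b. Substituting each data point gives a linear system:
  3a + b = 11
  9a + b = 41
Solving the system yields a = 5, b = -4.
So P(u) = 5u - 4.
Then P(6) = 26.

26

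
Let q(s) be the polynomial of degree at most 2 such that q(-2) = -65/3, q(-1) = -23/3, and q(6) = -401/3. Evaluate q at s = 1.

Write q(s) = as^2 + bs + c. Substituting each data point gives a linear system:
  4a - 2b + c = -65/3
  a - b + c = -23/3
  36a + 6b + c = -401/3
Solving the system yields a = -4, b = 2, c = -5/3.
So q(s) = -4s^2 + 2s - 5/3.
Then q(1) = -11/3.

-11/3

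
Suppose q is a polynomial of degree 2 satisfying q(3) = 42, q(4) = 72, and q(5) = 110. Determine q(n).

Using the Lagrange interpolation formula with nodes 3, 4, 5:
  L_0(n) = (n - 4)(n - 5) / 2
  L_1(n) = (n - 3)(n - 5) / -1
  L_2(n) = (n - 3)(n - 4) / 2
Then q(n) = 42·L_0(n) + 72·L_1(n) + 110·L_2(n).
Expanding and collecting terms gives q(n) = 4n² + 2n.
Check: q(5) = 110. ✓

q(n) = 4n^2 + 2n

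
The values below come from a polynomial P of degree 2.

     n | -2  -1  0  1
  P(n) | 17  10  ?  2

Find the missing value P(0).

5

The 3 known points determine the degree-2 polynomial uniquely.
Write P(n) = an^2 + bn + c. Substituting each data point gives a linear system:
  4a - 2b + c = 17
  a - b + c = 10
  a + b + c = 2
Solving the system yields a = 1, b = -4, c = 5.
So P(n) = n^2 - 4n + 5.
Then P(0) = 5.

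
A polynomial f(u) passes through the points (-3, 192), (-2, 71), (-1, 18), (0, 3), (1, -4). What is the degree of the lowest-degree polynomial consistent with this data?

Forward differences of the values at u = -3, -2, -1, 0, 1:
  f  : 192  71  18  3  -4
  Δ  : -121  -53  -15  -7
  Δ^2: 68  38  8
  Δ^3: -30  -30
  Δ^4: 0
The third differences are constant (-30) and nonzero, while all higher differences vanish, so the minimal degree is 3.

3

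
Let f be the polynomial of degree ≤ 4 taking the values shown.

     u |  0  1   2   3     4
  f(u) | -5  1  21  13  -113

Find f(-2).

Write f(u) = au^4 + bu^3 + cu^2 + du + e. Substituting each data point gives a linear system:
  e = -5
  a + b + c + d + e = 1
  16a + 8b + 4c + 2d + e = 21
  81a + 27b + 9c + 3d + e = 13
  256a + 64b + 16c + 4d + e = -113
Solving the system yields a = -2, b = 5, c = 6, d = -3, e = -5.
So f(u) = -2u⁴ + 5u³ + 6u² - 3u - 5.
Then f(-2) = -47.

-47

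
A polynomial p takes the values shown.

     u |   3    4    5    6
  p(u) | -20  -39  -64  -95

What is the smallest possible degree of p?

2

Forward differences of the values at u = 3, 4, 5, 6:
  p  : -20  -39  -64  -95
  Δ  : -19  -25  -31
  Δ^2: -6  -6
  Δ^3: 0
The second differences are constant (-6) and nonzero, while all higher differences vanish, so the minimal degree is 2.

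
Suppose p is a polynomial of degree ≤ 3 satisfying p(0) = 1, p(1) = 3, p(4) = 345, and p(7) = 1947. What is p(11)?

7723

Using the Lagrange interpolation formula with nodes 0, 1, 4, 7:
  L_0(u) = (u - 1)(u - 4)(u - 7) / -28
  L_1(u) = u(u - 4)(u - 7) / 18
  L_2(u) = u(u - 1)(u - 7) / -36
  L_3(u) = u(u - 1)(u - 4) / 126
Then p(u) = 1·L_0(u) + 3·L_1(u) + 345·L_2(u) + 1947·L_3(u).
Expanding and collecting terms gives p(u) = 6u^3 - 2u^2 - 2u + 1.
Evaluating at u = 11: p(11) = 7723.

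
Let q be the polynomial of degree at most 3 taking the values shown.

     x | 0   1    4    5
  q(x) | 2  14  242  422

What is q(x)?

Using the Lagrange interpolation formula with nodes 0, 1, 4, 5:
  L_0(x) = (x - 1)(x - 4)(x - 5) / -20
  L_1(x) = x(x - 4)(x - 5) / 12
  L_2(x) = x(x - 1)(x - 5) / -12
  L_3(x) = x(x - 1)(x - 4) / 20
Then q(x) = 2·L_0(x) + 14·L_1(x) + 242·L_2(x) + 422·L_3(x).
Expanding and collecting terms gives q(x) = 2x^3 + 6x^2 + 4x + 2.
Check: q(1) = 14. ✓

q(x) = 2x^3 + 6x^2 + 4x + 2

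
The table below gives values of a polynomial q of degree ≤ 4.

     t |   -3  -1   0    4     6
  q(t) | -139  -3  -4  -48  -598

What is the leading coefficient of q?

-1

Write q(t) = at^4 + bt^3 + ct^2 + dt + e. Substituting each data point gives a linear system:
  81a - 27b + 9c - 3d + e = -139
  a - b + c - d + e = -3
  e = -4
  256a + 64b + 16c + 4d + e = -48
  1296a + 216b + 36c + 6d + e = -598
Solving the system yields a = -1, b = 3, c = 2, d = -3, e = -4.
So q(t) = -t⁴ + 3t³ + 2t² - 3t - 4.
The leading coefficient is -1.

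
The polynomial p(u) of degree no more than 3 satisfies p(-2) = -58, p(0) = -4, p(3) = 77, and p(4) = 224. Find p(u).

p(u) = 5u^3 - 5u^2 - 3u - 4

Write p(u) = au^3 + bu^2 + cu + d. Substituting each data point gives a linear system:
  -8a + 4b - 2c + d = -58
  d = -4
  27a + 9b + 3c + d = 77
  64a + 16b + 4c + d = 224
Solving the system yields a = 5, b = -5, c = -3, d = -4.
So p(u) = 5u^3 - 5u^2 - 3u - 4.
Check: p(3) = 77. ✓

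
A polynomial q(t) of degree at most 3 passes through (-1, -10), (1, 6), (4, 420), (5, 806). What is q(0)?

Using the Lagrange interpolation formula with nodes -1, 1, 4, 5:
  L_0(t) = (t - 1)(t - 4)(t - 5) / -60
  L_1(t) = (t + 1)(t - 4)(t - 5) / 24
  L_2(t) = (t + 1)(t - 1)(t - 5) / -15
  L_3(t) = (t + 1)(t - 1)(t - 4) / 24
Then q(t) = -10·L_0(t) + 6·L_1(t) + 420·L_2(t) + 806·L_3(t).
Expanding and collecting terms gives q(t) = 6t³ + 2t² + 2t - 4.
Evaluating at t = 0: q(0) = -4.

-4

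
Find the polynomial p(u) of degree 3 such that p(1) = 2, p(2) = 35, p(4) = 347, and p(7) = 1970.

p(u) = 6u^3 - u^2 - 6u + 3

Using the Lagrange interpolation formula with nodes 1, 2, 4, 7:
  L_0(u) = (u - 2)(u - 4)(u - 7) / -18
  L_1(u) = (u - 1)(u - 4)(u - 7) / 10
  L_2(u) = (u - 1)(u - 2)(u - 7) / -18
  L_3(u) = (u - 1)(u - 2)(u - 4) / 90
Then p(u) = 2·L_0(u) + 35·L_1(u) + 347·L_2(u) + 1970·L_3(u).
Expanding and collecting terms gives p(u) = 6u³ - u² - 6u + 3.
Check: p(7) = 1970. ✓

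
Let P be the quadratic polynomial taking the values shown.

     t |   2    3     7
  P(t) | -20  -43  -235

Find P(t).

P(t) = -5t^2 + 2t - 4

Using the Lagrange interpolation formula with nodes 2, 3, 7:
  L_0(t) = (t - 3)(t - 7) / 5
  L_1(t) = (t - 2)(t - 7) / -4
  L_2(t) = (t - 2)(t - 3) / 20
Then P(t) = -20·L_0(t) - 43·L_1(t) - 235·L_2(t).
Expanding and collecting terms gives P(t) = -5t² + 2t - 4.
Check: P(3) = -43. ✓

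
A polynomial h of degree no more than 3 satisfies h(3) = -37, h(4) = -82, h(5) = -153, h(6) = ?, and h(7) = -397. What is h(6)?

The 4 known points determine the degree-3 polynomial uniquely.
Write h(n) = an^3 + bn^2 + cn + d. Substituting each data point gives a linear system:
  27a + 9b + 3c + d = -37
  64a + 16b + 4c + d = -82
  125a + 25b + 5c + d = -153
  343a + 49b + 7c + d = -397
Solving the system yields a = -1, b = -1, c = -1, d = 2.
So h(n) = -n³ - n² - n + 2.
Then h(6) = -256.

-256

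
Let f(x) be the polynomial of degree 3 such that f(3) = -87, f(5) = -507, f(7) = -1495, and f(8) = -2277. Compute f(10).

-4567

Using the Lagrange interpolation formula with nodes 3, 5, 7, 8:
  L_0(x) = (x - 5)(x - 7)(x - 8) / -40
  L_1(x) = (x - 3)(x - 7)(x - 8) / 12
  L_2(x) = (x - 3)(x - 5)(x - 8) / -8
  L_3(x) = (x - 3)(x - 5)(x - 7) / 15
Then f(x) = -87·L_0(x) - 507·L_1(x) - 1495·L_2(x) - 2277·L_3(x).
Expanding and collecting terms gives f(x) = -5x³ + 4x² + 3x + 3.
Evaluating at x = 10: f(10) = -4567.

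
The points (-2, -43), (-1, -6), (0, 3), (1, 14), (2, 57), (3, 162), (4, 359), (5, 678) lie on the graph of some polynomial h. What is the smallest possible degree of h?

3

Forward differences of the values at u = -2, -1, 0, 1, 2, 3, 4, 5:
  h  : -43  -6  3  14  57  162  359  678
  Δ  : 37  9  11  43  105  197  319
  Δ^2: -28  2  32  62  92  122
  Δ^3: 30  30  30  30  30
  Δ^4: 0  0  0  0
  Δ^5: 0  0  0
  Δ^6: 0  0
  Δ^7: 0
The third differences are constant (30) and nonzero, while all higher differences vanish, so the minimal degree is 3.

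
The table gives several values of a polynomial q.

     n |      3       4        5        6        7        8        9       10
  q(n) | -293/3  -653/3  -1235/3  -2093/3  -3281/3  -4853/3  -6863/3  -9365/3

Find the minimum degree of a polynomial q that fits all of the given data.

3

Forward differences of the values at n = 3, 4, 5, 6, 7, 8, 9, 10:
  q  : -293/3  -653/3  -1235/3  -2093/3  -3281/3  -4853/3  -6863/3  -9365/3
  Δ  : -120  -194  -286  -396  -524  -670  -834
  Δ^2: -74  -92  -110  -128  -146  -164
  Δ^3: -18  -18  -18  -18  -18
  Δ^4: 0  0  0  0
  Δ^5: 0  0  0
  Δ^6: 0  0
  Δ^7: 0
The third differences are constant (-18) and nonzero, while all higher differences vanish, so the minimal degree is 3.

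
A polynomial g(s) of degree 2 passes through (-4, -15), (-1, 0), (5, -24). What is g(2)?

-3

Using the Lagrange interpolation formula with nodes -4, -1, 5:
  L_0(s) = (s + 1)(s - 5) / 27
  L_1(s) = (s + 4)(s - 5) / -18
  L_2(s) = (s + 4)(s + 1) / 54
Then g(s) = -15·L_0(s) + 0·L_1(s) - 24·L_2(s).
Expanding and collecting terms gives g(s) = -s^2 + 1.
Evaluating at s = 2: g(2) = -3.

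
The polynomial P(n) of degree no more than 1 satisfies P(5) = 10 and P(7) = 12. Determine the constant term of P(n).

Write P(n) = an + b. Substituting each data point gives a linear system:
  5a + b = 10
  7a + b = 12
Solving the system yields a = 1, b = 5.
So P(n) = n + 5.
The constant term is 5.

5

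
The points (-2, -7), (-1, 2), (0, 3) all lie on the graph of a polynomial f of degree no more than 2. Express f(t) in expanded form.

Using the Lagrange interpolation formula with nodes -2, -1, 0:
  L_0(t) = (t + 1)t / 2
  L_1(t) = (t + 2)t / -1
  L_2(t) = (t + 2)(t + 1) / 2
Then f(t) = -7·L_0(t) + 2·L_1(t) + 3·L_2(t).
Expanding and collecting terms gives f(t) = -4t² - 3t + 3.
Check: f(0) = 3. ✓

f(t) = -4t^2 - 3t + 3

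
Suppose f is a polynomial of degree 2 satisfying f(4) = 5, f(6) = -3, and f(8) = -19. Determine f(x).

f(x) = -x^2 + 6x - 3

Write f(x) = ax^2 + bx + c. Substituting each data point gives a linear system:
  16a + 4b + c = 5
  36a + 6b + c = -3
  64a + 8b + c = -19
Solving the system yields a = -1, b = 6, c = -3.
So f(x) = -x^2 + 6x - 3.
Check: f(8) = -19. ✓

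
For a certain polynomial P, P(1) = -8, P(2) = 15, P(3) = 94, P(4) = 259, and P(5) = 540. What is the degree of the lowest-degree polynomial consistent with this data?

3

Forward differences of the values at x = 1, 2, 3, 4, 5:
  P  : -8  15  94  259  540
  Δ  : 23  79  165  281
  Δ^2: 56  86  116
  Δ^3: 30  30
  Δ^4: 0
The third differences are constant (30) and nonzero, while all higher differences vanish, so the minimal degree is 3.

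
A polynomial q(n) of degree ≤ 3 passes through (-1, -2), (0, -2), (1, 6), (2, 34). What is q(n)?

q(n) = 2n^3 + 4n^2 + 2n - 2

Using the Lagrange interpolation formula with nodes -1, 0, 1, 2:
  L_0(n) = n(n - 1)(n - 2) / -6
  L_1(n) = (n + 1)(n - 1)(n - 2) / 2
  L_2(n) = (n + 1)n(n - 2) / -2
  L_3(n) = (n + 1)n(n - 1) / 6
Then q(n) = -2·L_0(n) - 2·L_1(n) + 6·L_2(n) + 34·L_3(n).
Expanding and collecting terms gives q(n) = 2n^3 + 4n^2 + 2n - 2.
Check: q(1) = 6. ✓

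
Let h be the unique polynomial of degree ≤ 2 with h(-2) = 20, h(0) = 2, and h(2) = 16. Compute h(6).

Using the Lagrange interpolation formula with nodes -2, 0, 2:
  L_0(x) = x(x - 2) / 8
  L_1(x) = (x + 2)(x - 2) / -4
  L_2(x) = (x + 2)x / 8
Then h(x) = 20·L_0(x) + 2·L_1(x) + 16·L_2(x).
Expanding and collecting terms gives h(x) = 4x^2 - x + 2.
Evaluating at x = 6: h(6) = 140.

140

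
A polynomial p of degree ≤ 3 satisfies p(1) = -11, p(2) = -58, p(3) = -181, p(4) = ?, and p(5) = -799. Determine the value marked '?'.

-416

The 4 known points determine the degree-3 polynomial uniquely.
Write p(t) = at^3 + bt^2 + ct + d. Substituting each data point gives a linear system:
  a + b + c + d = -11
  8a + 4b + 2c + d = -58
  27a + 9b + 3c + d = -181
  125a + 25b + 5c + d = -799
Solving the system yields a = -6, b = -2, c = 1, d = -4.
So p(t) = -6t^3 - 2t^2 + t - 4.
Then p(4) = -416.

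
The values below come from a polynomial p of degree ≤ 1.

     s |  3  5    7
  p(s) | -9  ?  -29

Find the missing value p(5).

On equispaced nodes a degree-1 polynomial has vanishing second forward difference, so
  p(3) - 2·p(5) + p(7) = 0.
Substituting the known values and solving for p(5):
  -2·p(5) = 38
  p(5) = -19.

-19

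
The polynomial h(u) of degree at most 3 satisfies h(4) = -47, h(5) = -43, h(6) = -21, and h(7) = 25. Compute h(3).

-39

Write h(u) = au^3 + bu^2 + cu + d. Substituting each data point gives a linear system:
  64a + 16b + 4c + d = -47
  125a + 25b + 5c + d = -43
  216a + 36b + 6c + d = -21
  343a + 49b + 7c + d = 25
Solving the system yields a = 1, b = -6, c = -3, d = -3.
So h(u) = u^3 - 6u^2 - 3u - 3.
Then h(3) = -39.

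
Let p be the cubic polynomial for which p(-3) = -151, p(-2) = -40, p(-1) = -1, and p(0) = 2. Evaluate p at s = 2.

Write p(s) = as^3 + bs^2 + cs + d. Substituting each data point gives a linear system:
  -27a + 9b - 3c + d = -151
  -8a + 4b - 2c + d = -40
  -a + b - c + d = -1
  d = 2
Solving the system yields a = 6, b = 0, c = -3, d = 2.
So p(s) = 6s^3 - 3s + 2.
Then p(2) = 44.

44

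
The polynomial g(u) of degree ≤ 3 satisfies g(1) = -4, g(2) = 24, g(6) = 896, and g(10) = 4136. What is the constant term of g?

-4

Write g(u) = au^3 + bu^2 + cu + d. Substituting each data point gives a linear system:
  a + b + c + d = -4
  8a + 4b + 2c + d = 24
  216a + 36b + 6c + d = 896
  1000a + 100b + 10c + d = 4136
Solving the system yields a = 4, b = 2, c = -6, d = -4.
So g(u) = 4u^3 + 2u^2 - 6u - 4.
The constant term is -4.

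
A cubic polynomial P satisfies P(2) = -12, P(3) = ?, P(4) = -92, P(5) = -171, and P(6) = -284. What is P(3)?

-41

The 4 known points determine the degree-3 polynomial uniquely.
Write P(x) = ax^3 + bx^2 + cx + d. Substituting each data point gives a linear system:
  8a + 4b + 2c + d = -12
  64a + 16b + 4c + d = -92
  125a + 25b + 5c + d = -171
  216a + 36b + 6c + d = -284
Solving the system yields a = -1, b = -2, c = 0, d = 4.
So P(x) = -x^3 - 2x^2 + 4.
Then P(3) = -41.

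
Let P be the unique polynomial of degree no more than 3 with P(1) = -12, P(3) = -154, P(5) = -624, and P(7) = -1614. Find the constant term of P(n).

Write P(n) = an^3 + bn^2 + cn + d. Substituting each data point gives a linear system:
  a + b + c + d = -12
  27a + 9b + 3c + d = -154
  125a + 25b + 5c + d = -624
  343a + 49b + 7c + d = -1614
Solving the system yields a = -4, b = -5, c = 1, d = -4.
So P(n) = -4n^3 - 5n^2 + n - 4.
The constant term is -4.

-4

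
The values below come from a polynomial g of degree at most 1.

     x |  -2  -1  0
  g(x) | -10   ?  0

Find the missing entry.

-5

On equispaced nodes a degree-1 polynomial has vanishing second forward difference, so
  g(-2) - 2·g(-1) + g(0) = 0.
Substituting the known values and solving for g(-1):
  -2·g(-1) = 10
  g(-1) = -5.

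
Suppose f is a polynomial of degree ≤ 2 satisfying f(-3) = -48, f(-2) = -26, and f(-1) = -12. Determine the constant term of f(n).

-6

Write f(n) = an^2 + bn + c. Substituting each data point gives a linear system:
  9a - 3b + c = -48
  4a - 2b + c = -26
  a - b + c = -12
Solving the system yields a = -4, b = 2, c = -6.
So f(n) = -4n² + 2n - 6.
The constant term is -6.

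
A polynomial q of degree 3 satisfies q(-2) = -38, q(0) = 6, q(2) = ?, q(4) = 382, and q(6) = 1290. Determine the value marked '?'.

On equispaced nodes a degree-3 polynomial has vanishing fourth forward difference, so
  q(-2) - 4·q(0) + 6·q(2) - 4·q(4) + q(6) = 0.
Substituting the known values and solving for q(2):
  6·q(2) = 300
  q(2) = 50.

50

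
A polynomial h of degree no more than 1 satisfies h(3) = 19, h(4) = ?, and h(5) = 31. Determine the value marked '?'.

The 2 known points determine the degree-1 polynomial uniquely.
Write h(u) = au + b. Substituting each data point gives a linear system:
  3a + b = 19
  5a + b = 31
Solving the system yields a = 6, b = 1.
So h(u) = 6u + 1.
Then h(4) = 25.

25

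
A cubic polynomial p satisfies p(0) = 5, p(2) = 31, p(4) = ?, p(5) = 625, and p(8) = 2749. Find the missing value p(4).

The 4 known points determine the degree-3 polynomial uniquely.
Write p(n) = an^3 + bn^2 + cn + d. Substituting each data point gives a linear system:
  d = 5
  8a + 4b + 2c + d = 31
  125a + 25b + 5c + d = 625
  512a + 64b + 8c + d = 2749
Solving the system yields a = 6, b = -5, c = -1, d = 5.
So p(n) = 6n³ - 5n² - n + 5.
Then p(4) = 305.

305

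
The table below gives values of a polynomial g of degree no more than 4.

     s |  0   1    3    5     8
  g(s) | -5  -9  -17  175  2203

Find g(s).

g(s) = s^4 - 4s^3 + 3s^2 - 4s - 5

Write g(s) = as^4 + bs^3 + cs^2 + ds + e. Substituting each data point gives a linear system:
  e = -5
  a + b + c + d + e = -9
  81a + 27b + 9c + 3d + e = -17
  625a + 125b + 25c + 5d + e = 175
  4096a + 512b + 64c + 8d + e = 2203
Solving the system yields a = 1, b = -4, c = 3, d = -4, e = -5.
So g(s) = s^4 - 4s^3 + 3s^2 - 4s - 5.
Check: g(3) = -17. ✓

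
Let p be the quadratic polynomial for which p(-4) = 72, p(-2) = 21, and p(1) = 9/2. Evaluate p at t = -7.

417/2

Write p(t) = at^2 + bt + c. Substituting each data point gives a linear system:
  16a - 4b + c = 72
  4a - 2b + c = 21
  a + b + c = 9/2
Solving the system yields a = 4, b = -3/2, c = 2.
So p(t) = 4t^2 - (3/2)t + 2.
Then p(-7) = 417/2.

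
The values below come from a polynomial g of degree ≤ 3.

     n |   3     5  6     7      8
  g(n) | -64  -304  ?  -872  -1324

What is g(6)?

-538

The 4 known points determine the degree-3 polynomial uniquely.
Write g(n) = an^3 + bn^2 + cn + d. Substituting each data point gives a linear system:
  27a + 9b + 3c + d = -64
  125a + 25b + 5c + d = -304
  343a + 49b + 7c + d = -872
  512a + 64b + 8c + d = -1324
Solving the system yields a = -3, b = 4, c = -5, d = -4.
So g(n) = -3n³ + 4n² - 5n - 4.
Then g(6) = -538.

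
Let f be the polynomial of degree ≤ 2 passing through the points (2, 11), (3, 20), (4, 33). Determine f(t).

Write f(t) = at^2 + bt + c. Substituting each data point gives a linear system:
  4a + 2b + c = 11
  9a + 3b + c = 20
  16a + 4b + c = 33
Solving the system yields a = 2, b = -1, c = 5.
So f(t) = 2t² - t + 5.
Check: f(4) = 33. ✓

f(t) = 2t^2 - t + 5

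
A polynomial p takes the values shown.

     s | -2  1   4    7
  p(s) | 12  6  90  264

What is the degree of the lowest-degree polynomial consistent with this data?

Forward differences of the values at s = -2, 1, 4, 7:
  p  : 12  6  90  264
  Δ  : -6  84  174
  Δ^2: 90  90
  Δ^3: 0
The second differences are constant (90) and nonzero, while all higher differences vanish, so the minimal degree is 2.

2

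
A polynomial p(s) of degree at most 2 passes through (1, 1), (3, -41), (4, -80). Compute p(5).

Write p(s) = as^2 + bs + c. Substituting each data point gives a linear system:
  a + b + c = 1
  9a + 3b + c = -41
  16a + 4b + c = -80
Solving the system yields a = -6, b = 3, c = 4.
So p(s) = -6s^2 + 3s + 4.
Then p(5) = -131.

-131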